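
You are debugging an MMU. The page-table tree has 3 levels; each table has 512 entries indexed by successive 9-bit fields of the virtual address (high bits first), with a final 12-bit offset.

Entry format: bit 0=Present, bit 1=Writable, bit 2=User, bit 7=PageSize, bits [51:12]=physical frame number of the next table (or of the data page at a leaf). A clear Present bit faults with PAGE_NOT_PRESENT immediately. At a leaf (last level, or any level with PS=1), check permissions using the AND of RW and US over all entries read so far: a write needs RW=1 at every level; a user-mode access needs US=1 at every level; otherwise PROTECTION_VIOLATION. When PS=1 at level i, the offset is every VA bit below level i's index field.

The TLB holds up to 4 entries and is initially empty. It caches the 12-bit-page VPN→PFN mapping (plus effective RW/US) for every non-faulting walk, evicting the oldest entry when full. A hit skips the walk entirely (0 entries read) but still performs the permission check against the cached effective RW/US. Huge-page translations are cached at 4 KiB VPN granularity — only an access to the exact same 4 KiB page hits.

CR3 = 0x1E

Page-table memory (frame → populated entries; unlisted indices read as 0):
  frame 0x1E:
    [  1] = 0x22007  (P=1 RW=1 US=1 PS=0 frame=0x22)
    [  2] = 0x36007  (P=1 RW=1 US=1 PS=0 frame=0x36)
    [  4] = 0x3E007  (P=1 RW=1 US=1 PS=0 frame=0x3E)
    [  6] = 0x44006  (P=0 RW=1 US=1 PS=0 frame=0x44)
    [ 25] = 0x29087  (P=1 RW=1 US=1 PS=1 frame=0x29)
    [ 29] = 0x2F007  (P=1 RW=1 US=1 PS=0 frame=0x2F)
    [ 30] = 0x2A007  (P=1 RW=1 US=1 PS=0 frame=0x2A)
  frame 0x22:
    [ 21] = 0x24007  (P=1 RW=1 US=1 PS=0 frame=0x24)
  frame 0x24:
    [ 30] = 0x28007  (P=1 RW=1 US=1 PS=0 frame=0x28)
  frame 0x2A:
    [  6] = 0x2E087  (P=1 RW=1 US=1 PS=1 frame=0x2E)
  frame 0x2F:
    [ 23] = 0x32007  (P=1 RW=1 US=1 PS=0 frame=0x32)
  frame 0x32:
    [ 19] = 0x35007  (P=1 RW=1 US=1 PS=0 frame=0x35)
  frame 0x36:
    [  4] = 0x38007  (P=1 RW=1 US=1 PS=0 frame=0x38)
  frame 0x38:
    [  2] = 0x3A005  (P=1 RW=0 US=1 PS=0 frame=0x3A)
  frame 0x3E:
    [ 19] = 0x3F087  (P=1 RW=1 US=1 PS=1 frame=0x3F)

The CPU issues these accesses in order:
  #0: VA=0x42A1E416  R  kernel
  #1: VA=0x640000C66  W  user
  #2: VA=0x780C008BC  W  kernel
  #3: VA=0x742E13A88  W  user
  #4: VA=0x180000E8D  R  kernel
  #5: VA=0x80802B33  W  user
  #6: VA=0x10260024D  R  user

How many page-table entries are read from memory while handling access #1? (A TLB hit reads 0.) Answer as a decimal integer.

Per-access translation:
#0 VA=0x42A1E416 (r,kernel):
  L0 @0x1E[1] → 0x22007  P=1,RW=1,US=1,PS=0
  L1 @0x22[21] → 0x24007  P=1,RW=1,US=1,PS=0
  L2 @0x24[30] → 0x28007  P=1,RW=1,US=1,PS=0
  → PA=0x28416  (3 entries read)
#1 VA=0x640000C66 (w,user):
  L0 @0x1E[25] → 0x29087  P=1,RW=1,US=1,PS=1
  → PA=0x29C66 (huge @L0)  (1 entries read)
#2 VA=0x780C008BC (w,kernel):
  L0 @0x1E[30] → 0x2A007  P=1,RW=1,US=1,PS=0
  L1 @0x2A[6] → 0x2E087  P=1,RW=1,US=1,PS=1
  → PA=0x2E8BC (huge @L1)  (2 entries read)
#3 VA=0x742E13A88 (w,user):
  L0 @0x1E[29] → 0x2F007  P=1,RW=1,US=1,PS=0
  L1 @0x2F[23] → 0x32007  P=1,RW=1,US=1,PS=0
  L2 @0x32[19] → 0x35007  P=1,RW=1,US=1,PS=0
  → PA=0x35A88  (3 entries read)
#4 VA=0x180000E8D (r,kernel):
  L0 @0x1E[6] → 0x44006  P=0,RW=1,US=1,PS=0
  ⇒ fault: PAGE_NOT_PRESENT  — 1 lookups
#5 VA=0x80802B33 (w,user):
  L0 @0x1E[2] → 0x36007  P=1,RW=1,US=1,PS=0
  L1 @0x36[4] → 0x38007  P=1,RW=1,US=1,PS=0
  L2 @0x38[2] → 0x3A005  P=1,RW=0,US=1,PS=0
  ⇒ fault: PROTECTION_VIOLATION  — 3 lookups
#6 VA=0x10260024D (r,user):
  L0 @0x1E[4] → 0x3E007  P=1,RW=1,US=1,PS=0
  L1 @0x3E[19] → 0x3F087  P=1,RW=1,US=1,PS=1
  → PA=0x3F24D (huge @L1)  (2 entries read)

Entries read for #1: 1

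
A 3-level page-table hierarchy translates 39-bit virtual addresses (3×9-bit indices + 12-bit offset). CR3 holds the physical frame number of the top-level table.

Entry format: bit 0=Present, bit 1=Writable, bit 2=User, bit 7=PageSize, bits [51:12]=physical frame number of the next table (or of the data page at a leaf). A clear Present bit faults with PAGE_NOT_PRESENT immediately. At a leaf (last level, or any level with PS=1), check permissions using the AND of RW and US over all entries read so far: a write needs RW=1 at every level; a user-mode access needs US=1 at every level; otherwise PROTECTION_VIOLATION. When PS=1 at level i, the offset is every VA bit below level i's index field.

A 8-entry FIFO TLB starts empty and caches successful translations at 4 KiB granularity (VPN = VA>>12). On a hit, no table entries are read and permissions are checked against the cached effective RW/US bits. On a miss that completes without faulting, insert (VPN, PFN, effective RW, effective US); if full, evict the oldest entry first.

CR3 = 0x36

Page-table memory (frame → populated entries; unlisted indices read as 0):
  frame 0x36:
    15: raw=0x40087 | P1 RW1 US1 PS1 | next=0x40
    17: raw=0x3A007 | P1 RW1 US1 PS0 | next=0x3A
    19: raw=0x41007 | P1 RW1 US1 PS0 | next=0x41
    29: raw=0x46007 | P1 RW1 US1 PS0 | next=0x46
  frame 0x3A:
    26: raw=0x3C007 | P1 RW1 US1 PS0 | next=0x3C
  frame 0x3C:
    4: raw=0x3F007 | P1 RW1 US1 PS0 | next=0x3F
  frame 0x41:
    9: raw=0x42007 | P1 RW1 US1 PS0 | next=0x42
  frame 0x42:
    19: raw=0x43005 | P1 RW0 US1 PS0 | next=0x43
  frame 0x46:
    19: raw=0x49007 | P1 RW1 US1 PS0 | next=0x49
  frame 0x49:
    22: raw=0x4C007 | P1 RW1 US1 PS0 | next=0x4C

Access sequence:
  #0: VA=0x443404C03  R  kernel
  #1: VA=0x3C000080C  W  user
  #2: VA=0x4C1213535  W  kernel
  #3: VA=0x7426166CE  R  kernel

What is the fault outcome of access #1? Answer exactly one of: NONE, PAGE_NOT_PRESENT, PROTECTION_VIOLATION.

Walk each access:
#0 VA=0x443404C03 (r,kernel):
  [0] read 0x36 idx=17: raw=0x3A007 flags P=1 W=1 U=1 S=0
  [1] read 0x3A idx=26: raw=0x3C007 flags P=1 W=1 U=1 S=0
  [2] read 0x3C idx=4: raw=0x3F007 flags P=1 W=1 U=1 S=0
  ⇒ phys 0x3FC03  [3 reads]
#1 VA=0x3C000080C (w,user):
  [0] read 0x36 idx=15: raw=0x40087 flags P=1 W=1 U=1 S=1
  ⇒ phys 0x4080C (huge @L0)  [1 reads]
#2 VA=0x4C1213535 (w,kernel):
  [0] read 0x36 idx=19: raw=0x41007 flags P=1 W=1 U=1 S=0
  [1] read 0x41 idx=9: raw=0x42007 flags P=1 W=1 U=1 S=0
  [2] read 0x42 idx=19: raw=0x43005 flags P=1 W=0 U=1 S=0
  → PROTECTION_VIOLATION  (3 entries read)
#3 VA=0x7426166CE (r,kernel):
  [0] read 0x36 idx=29: raw=0x46007 flags P=1 W=1 U=1 S=0
  [1] read 0x46 idx=19: raw=0x49007 flags P=1 W=1 U=1 S=0
  [2] read 0x49 idx=22: raw=0x4C007 flags P=1 W=1 U=1 S=0
  ⇒ phys 0x4C6CE  [3 reads]

Access #1 fault: NONE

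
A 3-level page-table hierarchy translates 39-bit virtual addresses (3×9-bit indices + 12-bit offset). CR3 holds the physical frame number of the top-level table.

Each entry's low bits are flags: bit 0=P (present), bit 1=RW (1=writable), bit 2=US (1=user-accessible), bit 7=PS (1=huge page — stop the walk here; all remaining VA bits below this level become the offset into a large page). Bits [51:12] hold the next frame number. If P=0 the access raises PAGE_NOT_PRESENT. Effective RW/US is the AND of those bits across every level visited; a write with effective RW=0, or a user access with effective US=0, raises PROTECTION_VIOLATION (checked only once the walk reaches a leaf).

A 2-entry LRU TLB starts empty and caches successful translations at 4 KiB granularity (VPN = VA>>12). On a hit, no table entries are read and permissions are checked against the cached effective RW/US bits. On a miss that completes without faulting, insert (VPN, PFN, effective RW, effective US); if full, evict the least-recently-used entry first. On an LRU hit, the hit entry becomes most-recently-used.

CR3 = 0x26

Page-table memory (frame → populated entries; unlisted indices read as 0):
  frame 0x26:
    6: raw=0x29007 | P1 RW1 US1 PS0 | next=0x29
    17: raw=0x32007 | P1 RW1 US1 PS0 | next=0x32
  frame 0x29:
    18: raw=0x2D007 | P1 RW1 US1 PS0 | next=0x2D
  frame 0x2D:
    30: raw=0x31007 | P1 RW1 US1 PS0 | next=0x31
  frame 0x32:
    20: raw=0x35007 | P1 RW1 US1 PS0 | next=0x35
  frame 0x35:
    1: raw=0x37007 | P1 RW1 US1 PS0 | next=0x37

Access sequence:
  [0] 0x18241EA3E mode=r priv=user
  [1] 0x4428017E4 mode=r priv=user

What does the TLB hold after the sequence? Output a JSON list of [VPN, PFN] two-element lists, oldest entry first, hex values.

Walk each access:
#0 VA=0x18241EA3E (r,user):
  [0] read 0x26 idx=6: raw=0x29007 flags P=1 W=1 U=1 S=0
  [1] read 0x29 idx=18: raw=0x2D007 flags P=1 W=1 U=1 S=0
  [2] read 0x2D idx=30: raw=0x31007 flags P=1 W=1 U=1 S=0
  ⇒ phys 0x31A3E  [3 reads]
#1 VA=0x4428017E4 (r,user):
  [0] read 0x26 idx=17: raw=0x32007 flags P=1 W=1 U=1 S=0
  [1] read 0x32 idx=20: raw=0x35007 flags P=1 W=1 U=1 S=0
  [2] read 0x35 idx=1: raw=0x37007 flags P=1 W=1 U=1 S=0
  ⇒ phys 0x377E4  [3 reads]

TLB: [["0x18241E", "0x31"], ["0x442801", "0x37"]]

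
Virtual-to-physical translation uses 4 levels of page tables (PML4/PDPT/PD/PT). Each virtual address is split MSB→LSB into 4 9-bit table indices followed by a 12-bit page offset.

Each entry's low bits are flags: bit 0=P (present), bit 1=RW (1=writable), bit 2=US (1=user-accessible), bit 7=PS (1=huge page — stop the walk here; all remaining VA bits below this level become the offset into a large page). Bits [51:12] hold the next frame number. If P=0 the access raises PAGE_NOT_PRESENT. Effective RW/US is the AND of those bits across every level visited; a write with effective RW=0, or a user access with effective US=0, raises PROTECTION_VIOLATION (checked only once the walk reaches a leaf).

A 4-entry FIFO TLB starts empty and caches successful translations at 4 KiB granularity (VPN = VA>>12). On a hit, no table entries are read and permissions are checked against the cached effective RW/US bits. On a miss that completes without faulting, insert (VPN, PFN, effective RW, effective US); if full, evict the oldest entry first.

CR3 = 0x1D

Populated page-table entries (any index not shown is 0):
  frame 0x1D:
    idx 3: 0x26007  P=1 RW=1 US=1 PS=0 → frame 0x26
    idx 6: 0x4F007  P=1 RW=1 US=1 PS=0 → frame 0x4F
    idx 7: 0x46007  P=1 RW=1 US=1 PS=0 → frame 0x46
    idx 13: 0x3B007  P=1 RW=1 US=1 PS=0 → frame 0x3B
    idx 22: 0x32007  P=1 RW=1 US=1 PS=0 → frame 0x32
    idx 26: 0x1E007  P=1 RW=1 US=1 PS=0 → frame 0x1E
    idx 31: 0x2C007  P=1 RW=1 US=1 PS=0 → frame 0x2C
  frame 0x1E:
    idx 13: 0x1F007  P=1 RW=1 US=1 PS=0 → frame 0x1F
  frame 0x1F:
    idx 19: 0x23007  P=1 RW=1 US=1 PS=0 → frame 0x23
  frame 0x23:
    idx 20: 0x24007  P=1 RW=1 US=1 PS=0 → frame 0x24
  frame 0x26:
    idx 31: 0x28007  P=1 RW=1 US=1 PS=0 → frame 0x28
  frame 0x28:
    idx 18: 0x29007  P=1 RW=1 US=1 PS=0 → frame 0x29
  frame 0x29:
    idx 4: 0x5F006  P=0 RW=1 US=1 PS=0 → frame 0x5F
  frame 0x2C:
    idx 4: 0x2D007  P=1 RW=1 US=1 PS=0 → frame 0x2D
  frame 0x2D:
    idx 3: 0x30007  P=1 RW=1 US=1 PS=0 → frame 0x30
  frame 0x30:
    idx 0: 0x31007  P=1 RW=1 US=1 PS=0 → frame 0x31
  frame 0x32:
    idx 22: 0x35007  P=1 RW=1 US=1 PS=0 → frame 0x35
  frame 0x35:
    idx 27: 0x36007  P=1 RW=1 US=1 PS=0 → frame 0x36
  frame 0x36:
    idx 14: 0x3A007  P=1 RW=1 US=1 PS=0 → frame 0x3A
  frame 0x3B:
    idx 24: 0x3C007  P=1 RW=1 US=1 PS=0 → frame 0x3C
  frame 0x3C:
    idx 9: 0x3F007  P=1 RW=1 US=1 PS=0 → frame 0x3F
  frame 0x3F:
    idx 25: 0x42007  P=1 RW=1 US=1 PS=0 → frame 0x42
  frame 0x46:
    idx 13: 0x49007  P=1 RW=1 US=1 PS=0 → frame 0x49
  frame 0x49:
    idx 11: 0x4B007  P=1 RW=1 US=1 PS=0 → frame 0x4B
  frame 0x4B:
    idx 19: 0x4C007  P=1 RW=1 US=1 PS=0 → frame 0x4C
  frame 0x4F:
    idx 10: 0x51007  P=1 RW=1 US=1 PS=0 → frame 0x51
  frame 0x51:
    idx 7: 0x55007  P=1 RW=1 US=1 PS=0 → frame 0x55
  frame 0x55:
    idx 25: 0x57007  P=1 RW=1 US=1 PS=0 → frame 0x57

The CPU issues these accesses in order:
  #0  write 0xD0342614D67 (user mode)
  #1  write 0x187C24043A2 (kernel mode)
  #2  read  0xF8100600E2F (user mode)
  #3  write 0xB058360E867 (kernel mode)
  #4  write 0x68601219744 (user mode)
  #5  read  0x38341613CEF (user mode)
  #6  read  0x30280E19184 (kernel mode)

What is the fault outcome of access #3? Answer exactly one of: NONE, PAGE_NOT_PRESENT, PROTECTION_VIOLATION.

Walk each access:
#0 VA=0xD0342614D67 (w,user):
  [0] read 0x1D idx=26: raw=0x1E007 flags P=1 W=1 U=1 S=0
  [1] read 0x1E idx=13: raw=0x1F007 flags P=1 W=1 U=1 S=0
  [2] read 0x1F idx=19: raw=0x23007 flags P=1 W=1 U=1 S=0
  [3] read 0x23 idx=20: raw=0x24007 flags P=1 W=1 U=1 S=0
  ⇒ phys 0x24D67  [4 reads]
#1 VA=0x187C24043A2 (w,kernel):
  [0] read 0x1D idx=3: raw=0x26007 flags P=1 W=1 U=1 S=0
  [1] read 0x26 idx=31: raw=0x28007 flags P=1 W=1 U=1 S=0
  [2] read 0x28 idx=18: raw=0x29007 flags P=1 W=1 U=1 S=0
  [3] read 0x29 idx=4: raw=0x5F006 flags P=0 W=1 U=1 S=0
  ⇒ fault: PAGE_NOT_PRESENT  — 4 lookups
#2 VA=0xF8100600E2F (r,user):
  [0] read 0x1D idx=31: raw=0x2C007 flags P=1 W=1 U=1 S=0
  [1] read 0x2C idx=4: raw=0x2D007 flags P=1 W=1 U=1 S=0
  [2] read 0x2D idx=3: raw=0x30007 flags P=1 W=1 U=1 S=0
  [3] read 0x30 idx=0: raw=0x31007 flags P=1 W=1 U=1 S=0
  ⇒ phys 0x31E2F  [4 reads]
#3 VA=0xB058360E867 (w,kernel):
  [0] read 0x1D idx=22: raw=0x32007 flags P=1 W=1 U=1 S=0
  [1] read 0x32 idx=22: raw=0x35007 flags P=1 W=1 U=1 S=0
  [2] read 0x35 idx=27: raw=0x36007 flags P=1 W=1 U=1 S=0
  [3] read 0x36 idx=14: raw=0x3A007 flags P=1 W=1 U=1 S=0
  ⇒ phys 0x3A867  [4 reads]
#4 VA=0x68601219744 (w,user):
  [0] read 0x1D idx=13: raw=0x3B007 flags P=1 W=1 U=1 S=0
  [1] read 0x3B idx=24: raw=0x3C007 flags P=1 W=1 U=1 S=0
  [2] read 0x3C idx=9: raw=0x3F007 flags P=1 W=1 U=1 S=0
  [3] read 0x3F idx=25: raw=0x42007 flags P=1 W=1 U=1 S=0
  ⇒ phys 0x42744  [4 reads]
#5 VA=0x38341613CEF (r,user):
  [0] read 0x1D idx=7: raw=0x46007 flags P=1 W=1 U=1 S=0
  [1] read 0x46 idx=13: raw=0x49007 flags P=1 W=1 U=1 S=0
  [2] read 0x49 idx=11: raw=0x4B007 flags P=1 W=1 U=1 S=0
  [3] read 0x4B idx=19: raw=0x4C007 flags P=1 W=1 U=1 S=0
  ⇒ phys 0x4CCEF  [4 reads]
#6 VA=0x30280E19184 (r,kernel):
  [0] read 0x1D idx=6: raw=0x4F007 flags P=1 W=1 U=1 S=0
  [1] read 0x4F idx=10: raw=0x51007 flags P=1 W=1 U=1 S=0
  [2] read 0x51 idx=7: raw=0x55007 flags P=1 W=1 U=1 S=0
  [3] read 0x55 idx=25: raw=0x57007 flags P=1 W=1 U=1 S=0
  ⇒ phys 0x57184  [4 reads]

Access #3 fault: NONE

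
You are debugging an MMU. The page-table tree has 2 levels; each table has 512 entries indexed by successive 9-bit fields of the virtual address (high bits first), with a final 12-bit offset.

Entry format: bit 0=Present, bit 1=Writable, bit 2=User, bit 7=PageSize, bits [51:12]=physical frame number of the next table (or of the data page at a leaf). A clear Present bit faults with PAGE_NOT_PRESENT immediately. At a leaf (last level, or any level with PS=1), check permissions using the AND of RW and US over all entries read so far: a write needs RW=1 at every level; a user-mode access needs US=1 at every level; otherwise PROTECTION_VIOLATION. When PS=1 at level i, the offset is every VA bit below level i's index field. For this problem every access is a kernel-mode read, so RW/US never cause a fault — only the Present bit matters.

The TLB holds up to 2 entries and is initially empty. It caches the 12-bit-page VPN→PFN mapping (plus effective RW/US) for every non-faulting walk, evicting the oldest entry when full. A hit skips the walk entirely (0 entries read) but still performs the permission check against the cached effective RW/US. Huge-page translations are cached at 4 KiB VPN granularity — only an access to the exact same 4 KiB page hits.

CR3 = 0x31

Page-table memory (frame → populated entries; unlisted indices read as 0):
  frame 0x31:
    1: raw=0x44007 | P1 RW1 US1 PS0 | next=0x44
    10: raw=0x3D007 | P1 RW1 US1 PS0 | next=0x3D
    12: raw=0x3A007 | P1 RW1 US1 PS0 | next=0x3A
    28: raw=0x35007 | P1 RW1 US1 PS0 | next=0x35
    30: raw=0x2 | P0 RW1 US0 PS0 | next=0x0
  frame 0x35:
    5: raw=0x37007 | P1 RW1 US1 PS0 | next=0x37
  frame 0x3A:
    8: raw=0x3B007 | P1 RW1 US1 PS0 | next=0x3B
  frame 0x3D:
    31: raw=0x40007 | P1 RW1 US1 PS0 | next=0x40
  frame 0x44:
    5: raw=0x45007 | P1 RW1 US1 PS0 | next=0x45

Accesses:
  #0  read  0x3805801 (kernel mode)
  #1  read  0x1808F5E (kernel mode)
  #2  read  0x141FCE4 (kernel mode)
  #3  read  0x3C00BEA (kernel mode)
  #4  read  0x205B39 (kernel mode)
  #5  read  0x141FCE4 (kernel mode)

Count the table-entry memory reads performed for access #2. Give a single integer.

Walk each access:
#0 VA=0x3805801 (r,kernel):
  L0: frame=0x31 idx=28 entry=0x35007 [P=1 RW=1 US=1 PS=0]
  L1: frame=0x35 idx=5 entry=0x37007 [P=1 RW=1 US=1 PS=0]
  → PA=0x37801  (2 entries read)
#1 VA=0x1808F5E (r,kernel):
  L0: frame=0x31 idx=12 entry=0x3A007 [P=1 RW=1 US=1 PS=0]
  L1: frame=0x3A idx=8 entry=0x3B007 [P=1 RW=1 US=1 PS=0]
  → PA=0x3BF5E  (2 entries read)
#2 VA=0x141FCE4 (r,kernel):
  L0: frame=0x31 idx=10 entry=0x3D007 [P=1 RW=1 US=1 PS=0]
  L1: frame=0x3D idx=31 entry=0x40007 [P=1 RW=1 US=1 PS=0]
  → PA=0x40CE4  (2 entries read)
#3 VA=0x3C00BEA (r,kernel):
  L0: frame=0x31 idx=30 entry=0x2 [P=0 RW=1 US=0 PS=0]
  → PAGE_NOT_PRESENT  (1 entries read)
#4 VA=0x205B39 (r,kernel):
  L0: frame=0x31 idx=1 entry=0x44007 [P=1 RW=1 US=1 PS=0]
  L1: frame=0x44 idx=5 entry=0x45007 [P=1 RW=1 US=1 PS=0]
  → PA=0x45B39  (2 entries read)
#5 VA=0x141FCE4 (r,kernel):
  TLB hit vpn=0x141F → PA=0x40CE4

Entries read for #2: 2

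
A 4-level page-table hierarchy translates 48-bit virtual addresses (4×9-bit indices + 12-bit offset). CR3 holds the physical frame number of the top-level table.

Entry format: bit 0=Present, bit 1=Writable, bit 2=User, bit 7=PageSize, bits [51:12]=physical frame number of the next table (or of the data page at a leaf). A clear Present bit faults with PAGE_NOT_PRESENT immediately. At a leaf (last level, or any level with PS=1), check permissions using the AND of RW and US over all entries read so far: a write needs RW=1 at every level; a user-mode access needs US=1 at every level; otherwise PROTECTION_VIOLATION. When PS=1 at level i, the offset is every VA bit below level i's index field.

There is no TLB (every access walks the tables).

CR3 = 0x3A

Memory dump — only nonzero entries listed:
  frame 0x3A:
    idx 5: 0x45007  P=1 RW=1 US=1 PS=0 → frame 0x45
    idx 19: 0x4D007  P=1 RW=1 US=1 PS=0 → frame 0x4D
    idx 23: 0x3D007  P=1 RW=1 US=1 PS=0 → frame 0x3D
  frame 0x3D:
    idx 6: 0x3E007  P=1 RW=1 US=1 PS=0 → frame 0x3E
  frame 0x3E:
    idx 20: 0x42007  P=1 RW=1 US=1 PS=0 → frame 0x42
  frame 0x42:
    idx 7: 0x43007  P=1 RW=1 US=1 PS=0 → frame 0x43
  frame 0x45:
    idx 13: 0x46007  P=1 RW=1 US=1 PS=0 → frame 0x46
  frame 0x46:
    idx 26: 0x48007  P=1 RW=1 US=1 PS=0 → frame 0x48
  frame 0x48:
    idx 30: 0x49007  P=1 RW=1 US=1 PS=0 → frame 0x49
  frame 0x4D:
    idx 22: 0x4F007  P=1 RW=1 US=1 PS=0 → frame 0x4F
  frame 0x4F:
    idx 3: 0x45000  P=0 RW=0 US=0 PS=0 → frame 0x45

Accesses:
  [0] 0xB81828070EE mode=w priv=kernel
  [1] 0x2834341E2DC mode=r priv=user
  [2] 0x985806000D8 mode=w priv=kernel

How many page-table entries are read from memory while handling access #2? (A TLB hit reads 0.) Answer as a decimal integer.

Per-access translation:
#0 VA=0xB81828070EE (w,kernel):
  lvl0: tbl 0x3A, slot 23 ⇒ 0x3D007 (P1/RW1/US1/PS0)
  lvl1: tbl 0x3D, slot 6 ⇒ 0x3E007 (P1/RW1/US1/PS0)
  lvl2: tbl 0x3E, slot 20 ⇒ 0x42007 (P1/RW1/US1/PS0)
  lvl3: tbl 0x42, slot 7 ⇒ 0x43007 (P1/RW1/US1/PS0)
  → PA=0x430EE  (4 entries read)
#1 VA=0x2834341E2DC (r,user):
  lvl0: tbl 0x3A, slot 5 ⇒ 0x45007 (P1/RW1/US1/PS0)
  lvl1: tbl 0x45, slot 13 ⇒ 0x46007 (P1/RW1/US1/PS0)
  lvl2: tbl 0x46, slot 26 ⇒ 0x48007 (P1/RW1/US1/PS0)
  lvl3: tbl 0x48, slot 30 ⇒ 0x49007 (P1/RW1/US1/PS0)
  → PA=0x492DC  (4 entries read)
#2 VA=0x985806000D8 (w,kernel):
  lvl0: tbl 0x3A, slot 19 ⇒ 0x4D007 (P1/RW1/US1/PS0)
  lvl1: tbl 0x4D, slot 22 ⇒ 0x4F007 (P1/RW1/US1/PS0)
  lvl2: tbl 0x4F, slot 3 ⇒ 0x45000 (P0/RW0/US0/PS0)
  ⇒ fault: PAGE_NOT_PRESENT  — 3 lookups

Entries read for #2: 3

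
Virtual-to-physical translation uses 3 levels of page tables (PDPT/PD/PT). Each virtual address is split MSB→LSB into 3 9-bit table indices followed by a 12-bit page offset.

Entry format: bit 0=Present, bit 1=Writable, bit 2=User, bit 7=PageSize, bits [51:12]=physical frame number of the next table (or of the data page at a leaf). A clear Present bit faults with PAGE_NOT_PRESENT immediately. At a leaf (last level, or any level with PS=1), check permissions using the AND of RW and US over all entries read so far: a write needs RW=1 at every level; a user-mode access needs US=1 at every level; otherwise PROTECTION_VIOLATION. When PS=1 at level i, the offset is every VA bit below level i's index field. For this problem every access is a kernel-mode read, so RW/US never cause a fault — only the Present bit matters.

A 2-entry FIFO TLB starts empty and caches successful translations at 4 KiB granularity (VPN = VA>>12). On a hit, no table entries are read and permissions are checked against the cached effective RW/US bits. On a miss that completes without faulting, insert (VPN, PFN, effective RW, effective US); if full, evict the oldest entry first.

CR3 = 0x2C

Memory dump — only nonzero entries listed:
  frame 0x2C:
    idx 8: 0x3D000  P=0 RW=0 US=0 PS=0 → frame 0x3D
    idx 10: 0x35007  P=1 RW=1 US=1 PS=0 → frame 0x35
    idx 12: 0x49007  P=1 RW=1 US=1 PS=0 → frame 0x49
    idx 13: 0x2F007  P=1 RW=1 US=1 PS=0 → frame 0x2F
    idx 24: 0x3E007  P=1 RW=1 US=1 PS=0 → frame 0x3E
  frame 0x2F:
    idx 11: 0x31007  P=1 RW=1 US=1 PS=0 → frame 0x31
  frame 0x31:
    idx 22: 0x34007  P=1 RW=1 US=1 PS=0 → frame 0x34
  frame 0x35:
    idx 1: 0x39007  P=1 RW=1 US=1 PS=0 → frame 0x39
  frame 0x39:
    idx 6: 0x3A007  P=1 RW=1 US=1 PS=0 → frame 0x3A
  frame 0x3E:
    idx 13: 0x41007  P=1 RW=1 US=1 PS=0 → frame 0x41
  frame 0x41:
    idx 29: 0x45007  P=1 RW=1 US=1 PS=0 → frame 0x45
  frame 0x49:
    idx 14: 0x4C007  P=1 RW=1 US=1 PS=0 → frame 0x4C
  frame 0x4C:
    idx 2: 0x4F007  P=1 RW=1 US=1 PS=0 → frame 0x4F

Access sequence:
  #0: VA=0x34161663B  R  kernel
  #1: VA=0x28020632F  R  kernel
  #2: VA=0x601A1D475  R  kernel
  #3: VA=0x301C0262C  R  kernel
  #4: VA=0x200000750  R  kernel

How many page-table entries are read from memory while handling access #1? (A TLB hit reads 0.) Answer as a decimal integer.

Per-access translation:
#0 VA=0x34161663B (r,kernel):
  L0 @0x2C[13] → 0x2F007  P=1,RW=1,US=1,PS=0
  L1 @0x2F[11] → 0x31007  P=1,RW=1,US=1,PS=0
  L2 @0x31[22] → 0x34007  P=1,RW=1,US=1,PS=0
  → PA=0x3463B  (3 entries read)
#1 VA=0x28020632F (r,kernel):
  L0 @0x2C[10] → 0x35007  P=1,RW=1,US=1,PS=0
  L1 @0x35[1] → 0x39007  P=1,RW=1,US=1,PS=0
  L2 @0x39[6] → 0x3A007  P=1,RW=1,US=1,PS=0
  → PA=0x3A32F  (3 entries read)
#2 VA=0x601A1D475 (r,kernel):
  L0 @0x2C[24] → 0x3E007  P=1,RW=1,US=1,PS=0
  L1 @0x3E[13] → 0x41007  P=1,RW=1,US=1,PS=0
  L2 @0x41[29] → 0x45007  P=1,RW=1,US=1,PS=0
  → PA=0x45475  (3 entries read)
#3 VA=0x301C0262C (r,kernel):
  L0 @0x2C[12] → 0x49007  P=1,RW=1,US=1,PS=0
  L1 @0x49[14] → 0x4C007  P=1,RW=1,US=1,PS=0
  L2 @0x4C[2] → 0x4F007  P=1,RW=1,US=1,PS=0
  → PA=0x4F62C  (3 entries read)
#4 VA=0x200000750 (r,kernel):
  L0 @0x2C[8] → 0x3D000  P=0,RW=0,US=0,PS=0
  → PAGE_NOT_PRESENT  (1 entries read)

Entries read for #1: 3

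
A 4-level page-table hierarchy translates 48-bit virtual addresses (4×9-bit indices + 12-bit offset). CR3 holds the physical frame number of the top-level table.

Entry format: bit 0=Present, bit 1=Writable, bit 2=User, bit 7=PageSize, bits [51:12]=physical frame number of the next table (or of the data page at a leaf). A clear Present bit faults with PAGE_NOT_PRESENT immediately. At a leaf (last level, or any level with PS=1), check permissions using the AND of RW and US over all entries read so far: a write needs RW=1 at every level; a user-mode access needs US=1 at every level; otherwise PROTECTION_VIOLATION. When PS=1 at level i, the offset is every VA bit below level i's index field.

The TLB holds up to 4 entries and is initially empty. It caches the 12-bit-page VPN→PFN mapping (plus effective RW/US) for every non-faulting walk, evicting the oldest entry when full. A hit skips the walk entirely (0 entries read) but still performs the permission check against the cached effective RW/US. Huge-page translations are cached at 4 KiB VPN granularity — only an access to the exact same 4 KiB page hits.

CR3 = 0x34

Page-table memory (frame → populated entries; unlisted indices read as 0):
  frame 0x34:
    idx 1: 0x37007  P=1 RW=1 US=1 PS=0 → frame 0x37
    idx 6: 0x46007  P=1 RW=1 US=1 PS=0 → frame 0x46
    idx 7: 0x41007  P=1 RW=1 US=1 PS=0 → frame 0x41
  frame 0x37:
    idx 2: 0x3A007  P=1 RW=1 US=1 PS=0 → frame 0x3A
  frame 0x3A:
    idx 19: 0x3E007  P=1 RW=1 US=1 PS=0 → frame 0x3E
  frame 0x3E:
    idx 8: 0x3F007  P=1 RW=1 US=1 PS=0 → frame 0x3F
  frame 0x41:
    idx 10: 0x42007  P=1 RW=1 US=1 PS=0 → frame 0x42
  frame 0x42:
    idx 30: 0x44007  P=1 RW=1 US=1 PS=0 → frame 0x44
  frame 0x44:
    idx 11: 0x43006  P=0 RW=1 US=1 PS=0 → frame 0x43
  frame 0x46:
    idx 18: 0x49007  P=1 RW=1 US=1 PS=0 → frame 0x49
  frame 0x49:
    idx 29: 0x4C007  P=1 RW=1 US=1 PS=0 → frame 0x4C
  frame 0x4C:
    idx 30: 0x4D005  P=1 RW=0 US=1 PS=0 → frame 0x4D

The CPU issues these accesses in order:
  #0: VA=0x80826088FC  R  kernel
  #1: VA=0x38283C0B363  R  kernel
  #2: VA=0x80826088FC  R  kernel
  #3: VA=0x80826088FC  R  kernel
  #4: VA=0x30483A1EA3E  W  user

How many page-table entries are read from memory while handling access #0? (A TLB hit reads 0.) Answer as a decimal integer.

Trace:
#0 VA=0x80826088FC (r,kernel):
  lvl0: tbl 0x34, slot 1 ⇒ 0x37007 (P1/RW1/US1/PS0)
  lvl1: tbl 0x37, slot 2 ⇒ 0x3A007 (P1/RW1/US1/PS0)
  lvl2: tbl 0x3A, slot 19 ⇒ 0x3E007 (P1/RW1/US1/PS0)
  lvl3: tbl 0x3E, slot 8 ⇒ 0x3F007 (P1/RW1/US1/PS0)
  ✓ 0x3F8FC  — 4 lookups
#1 VA=0x38283C0B363 (r,kernel):
  lvl0: tbl 0x34, slot 7 ⇒ 0x41007 (P1/RW1/US1/PS0)
  lvl1: tbl 0x41, slot 10 ⇒ 0x42007 (P1/RW1/US1/PS0)
  lvl2: tbl 0x42, slot 30 ⇒ 0x44007 (P1/RW1/US1/PS0)
  lvl3: tbl 0x44, slot 11 ⇒ 0x43006 (P0/RW1/US1/PS0)
  ✗ PAGE_NOT_PRESENT  [4 reads]
#2 VA=0x80826088FC (r,kernel):
  TLB hit vpn=0x8082608 → PA=0x3F8FC
#3 VA=0x80826088FC (r,kernel):
  TLB hit vpn=0x8082608 → PA=0x3F8FC
#4 VA=0x30483A1EA3E (w,user):
  lvl0: tbl 0x34, slot 6 ⇒ 0x46007 (P1/RW1/US1/PS0)
  lvl1: tbl 0x46, slot 18 ⇒ 0x49007 (P1/RW1/US1/PS0)
  lvl2: tbl 0x49, slot 29 ⇒ 0x4C007 (P1/RW1/US1/PS0)
  lvl3: tbl 0x4C, slot 30 ⇒ 0x4D005 (P1/RW0/US1/PS0)
  ✗ PROTECTION_VIOLATION  [4 reads]

Entries read for #0: 4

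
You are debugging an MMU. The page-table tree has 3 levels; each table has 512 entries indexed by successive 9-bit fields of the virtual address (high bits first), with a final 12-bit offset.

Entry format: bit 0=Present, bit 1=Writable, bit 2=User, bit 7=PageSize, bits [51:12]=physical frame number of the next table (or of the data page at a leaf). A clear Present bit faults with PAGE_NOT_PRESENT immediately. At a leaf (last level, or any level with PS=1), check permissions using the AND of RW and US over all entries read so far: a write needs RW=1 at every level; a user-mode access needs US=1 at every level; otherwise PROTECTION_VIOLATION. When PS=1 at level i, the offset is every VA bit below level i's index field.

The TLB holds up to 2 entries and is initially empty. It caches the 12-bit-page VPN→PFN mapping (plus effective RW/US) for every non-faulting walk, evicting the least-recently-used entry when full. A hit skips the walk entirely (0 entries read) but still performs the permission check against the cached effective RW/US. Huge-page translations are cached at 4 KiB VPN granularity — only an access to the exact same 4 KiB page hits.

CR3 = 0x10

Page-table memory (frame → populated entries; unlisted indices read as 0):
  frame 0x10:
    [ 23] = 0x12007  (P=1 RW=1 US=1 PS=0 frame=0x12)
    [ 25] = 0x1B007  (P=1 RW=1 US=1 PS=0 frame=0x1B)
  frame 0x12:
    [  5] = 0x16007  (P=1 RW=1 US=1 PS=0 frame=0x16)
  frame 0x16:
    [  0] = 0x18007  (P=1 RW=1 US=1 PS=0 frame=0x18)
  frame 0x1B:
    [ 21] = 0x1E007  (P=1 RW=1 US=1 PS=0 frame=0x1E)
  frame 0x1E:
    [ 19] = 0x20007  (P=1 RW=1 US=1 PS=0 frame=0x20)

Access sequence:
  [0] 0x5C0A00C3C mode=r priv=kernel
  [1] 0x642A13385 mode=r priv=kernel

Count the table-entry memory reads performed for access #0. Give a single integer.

Walk each access:
#0 VA=0x5C0A00C3C (r,kernel):
  L0 @0x10[23] → 0x12007  P=1,RW=1,US=1,PS=0
  L1 @0x12[5] → 0x16007  P=1,RW=1,US=1,PS=0
  L2 @0x16[0] → 0x18007  P=1,RW=1,US=1,PS=0
  ⇒ phys 0x18C3C  [3 reads]
#1 VA=0x642A13385 (r,kernel):
  L0 @0x10[25] → 0x1B007  P=1,RW=1,US=1,PS=0
  L1 @0x1B[21] → 0x1E007  P=1,RW=1,US=1,PS=0
  L2 @0x1E[19] → 0x20007  P=1,RW=1,US=1,PS=0
  ⇒ phys 0x20385  [3 reads]

Entries read for #0: 3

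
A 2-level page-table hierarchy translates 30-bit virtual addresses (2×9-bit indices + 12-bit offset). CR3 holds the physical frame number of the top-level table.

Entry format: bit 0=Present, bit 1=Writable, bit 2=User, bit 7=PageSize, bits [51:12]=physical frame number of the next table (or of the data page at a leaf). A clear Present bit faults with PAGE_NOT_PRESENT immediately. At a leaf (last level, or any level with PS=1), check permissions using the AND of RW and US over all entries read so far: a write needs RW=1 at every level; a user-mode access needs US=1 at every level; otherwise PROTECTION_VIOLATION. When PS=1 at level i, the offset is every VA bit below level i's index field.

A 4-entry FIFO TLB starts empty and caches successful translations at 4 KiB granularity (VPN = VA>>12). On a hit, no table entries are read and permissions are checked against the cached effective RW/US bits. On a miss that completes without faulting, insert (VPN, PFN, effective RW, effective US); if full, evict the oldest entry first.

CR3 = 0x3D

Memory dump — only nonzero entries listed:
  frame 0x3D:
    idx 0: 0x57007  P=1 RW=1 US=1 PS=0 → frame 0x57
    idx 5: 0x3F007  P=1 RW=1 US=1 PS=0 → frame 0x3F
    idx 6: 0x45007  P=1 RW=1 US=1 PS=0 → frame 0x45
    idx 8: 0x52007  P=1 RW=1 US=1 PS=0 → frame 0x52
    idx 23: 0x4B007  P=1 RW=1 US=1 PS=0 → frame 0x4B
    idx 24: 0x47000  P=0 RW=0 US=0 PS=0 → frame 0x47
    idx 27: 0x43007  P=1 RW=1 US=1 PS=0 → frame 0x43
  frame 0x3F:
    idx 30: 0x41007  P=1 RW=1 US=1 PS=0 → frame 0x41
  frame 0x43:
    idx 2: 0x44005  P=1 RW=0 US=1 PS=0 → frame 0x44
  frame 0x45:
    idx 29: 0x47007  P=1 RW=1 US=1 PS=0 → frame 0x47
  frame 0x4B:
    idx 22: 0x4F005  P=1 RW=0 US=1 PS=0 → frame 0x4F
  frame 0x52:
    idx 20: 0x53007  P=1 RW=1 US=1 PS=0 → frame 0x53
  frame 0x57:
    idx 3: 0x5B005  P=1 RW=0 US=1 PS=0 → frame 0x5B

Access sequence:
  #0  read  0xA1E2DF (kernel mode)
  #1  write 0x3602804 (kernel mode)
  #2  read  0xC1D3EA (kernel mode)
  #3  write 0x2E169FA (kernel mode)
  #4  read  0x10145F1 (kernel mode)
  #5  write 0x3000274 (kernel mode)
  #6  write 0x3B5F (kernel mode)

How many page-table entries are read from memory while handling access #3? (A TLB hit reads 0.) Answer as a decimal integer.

Per-access translation:
#0 VA=0xA1E2DF (r,kernel):
  L0: frame=0x3D idx=5 entry=0x3F007 [P=1 RW=1 US=1 PS=0]
  L1: frame=0x3F idx=30 entry=0x41007 [P=1 RW=1 US=1 PS=0]
  → PA=0x412DF  (2 entries read)
#1 VA=0x3602804 (w,kernel):
  L0: frame=0x3D idx=27 entry=0x43007 [P=1 RW=1 US=1 PS=0]
  L1: frame=0x43 idx=2 entry=0x44005 [P=1 RW=0 US=1 PS=0]
  ✗ PROTECTION_VIOLATION  [2 reads]
#2 VA=0xC1D3EA (r,kernel):
  L0: frame=0x3D idx=6 entry=0x45007 [P=1 RW=1 US=1 PS=0]
  L1: frame=0x45 idx=29 entry=0x47007 [P=1 RW=1 US=1 PS=0]
  → PA=0x473EA  (2 entries read)
#3 VA=0x2E169FA (w,kernel):
  L0: frame=0x3D idx=23 entry=0x4B007 [P=1 RW=1 US=1 PS=0]
  L1: frame=0x4B idx=22 entry=0x4F005 [P=1 RW=0 US=1 PS=0]
  ✗ PROTECTION_VIOLATION  [2 reads]
#4 VA=0x10145F1 (r,kernel):
  L0: frame=0x3D idx=8 entry=0x52007 [P=1 RW=1 US=1 PS=0]
  L1: frame=0x52 idx=20 entry=0x53007 [P=1 RW=1 US=1 PS=0]
  → PA=0x535F1  (2 entries read)
#5 VA=0x3000274 (w,kernel):
  L0: frame=0x3D idx=24 entry=0x47000 [P=0 RW=0 US=0 PS=0]
  ✗ PAGE_NOT_PRESENT  [1 reads]
#6 VA=0x3B5F (w,kernel):
  L0: frame=0x3D idx=0 entry=0x57007 [P=1 RW=1 US=1 PS=0]
  L1: frame=0x57 idx=3 entry=0x5B005 [P=1 RW=0 US=1 PS=0]
  ✗ PROTECTION_VIOLATION  [2 reads]

Entries read for #3: 2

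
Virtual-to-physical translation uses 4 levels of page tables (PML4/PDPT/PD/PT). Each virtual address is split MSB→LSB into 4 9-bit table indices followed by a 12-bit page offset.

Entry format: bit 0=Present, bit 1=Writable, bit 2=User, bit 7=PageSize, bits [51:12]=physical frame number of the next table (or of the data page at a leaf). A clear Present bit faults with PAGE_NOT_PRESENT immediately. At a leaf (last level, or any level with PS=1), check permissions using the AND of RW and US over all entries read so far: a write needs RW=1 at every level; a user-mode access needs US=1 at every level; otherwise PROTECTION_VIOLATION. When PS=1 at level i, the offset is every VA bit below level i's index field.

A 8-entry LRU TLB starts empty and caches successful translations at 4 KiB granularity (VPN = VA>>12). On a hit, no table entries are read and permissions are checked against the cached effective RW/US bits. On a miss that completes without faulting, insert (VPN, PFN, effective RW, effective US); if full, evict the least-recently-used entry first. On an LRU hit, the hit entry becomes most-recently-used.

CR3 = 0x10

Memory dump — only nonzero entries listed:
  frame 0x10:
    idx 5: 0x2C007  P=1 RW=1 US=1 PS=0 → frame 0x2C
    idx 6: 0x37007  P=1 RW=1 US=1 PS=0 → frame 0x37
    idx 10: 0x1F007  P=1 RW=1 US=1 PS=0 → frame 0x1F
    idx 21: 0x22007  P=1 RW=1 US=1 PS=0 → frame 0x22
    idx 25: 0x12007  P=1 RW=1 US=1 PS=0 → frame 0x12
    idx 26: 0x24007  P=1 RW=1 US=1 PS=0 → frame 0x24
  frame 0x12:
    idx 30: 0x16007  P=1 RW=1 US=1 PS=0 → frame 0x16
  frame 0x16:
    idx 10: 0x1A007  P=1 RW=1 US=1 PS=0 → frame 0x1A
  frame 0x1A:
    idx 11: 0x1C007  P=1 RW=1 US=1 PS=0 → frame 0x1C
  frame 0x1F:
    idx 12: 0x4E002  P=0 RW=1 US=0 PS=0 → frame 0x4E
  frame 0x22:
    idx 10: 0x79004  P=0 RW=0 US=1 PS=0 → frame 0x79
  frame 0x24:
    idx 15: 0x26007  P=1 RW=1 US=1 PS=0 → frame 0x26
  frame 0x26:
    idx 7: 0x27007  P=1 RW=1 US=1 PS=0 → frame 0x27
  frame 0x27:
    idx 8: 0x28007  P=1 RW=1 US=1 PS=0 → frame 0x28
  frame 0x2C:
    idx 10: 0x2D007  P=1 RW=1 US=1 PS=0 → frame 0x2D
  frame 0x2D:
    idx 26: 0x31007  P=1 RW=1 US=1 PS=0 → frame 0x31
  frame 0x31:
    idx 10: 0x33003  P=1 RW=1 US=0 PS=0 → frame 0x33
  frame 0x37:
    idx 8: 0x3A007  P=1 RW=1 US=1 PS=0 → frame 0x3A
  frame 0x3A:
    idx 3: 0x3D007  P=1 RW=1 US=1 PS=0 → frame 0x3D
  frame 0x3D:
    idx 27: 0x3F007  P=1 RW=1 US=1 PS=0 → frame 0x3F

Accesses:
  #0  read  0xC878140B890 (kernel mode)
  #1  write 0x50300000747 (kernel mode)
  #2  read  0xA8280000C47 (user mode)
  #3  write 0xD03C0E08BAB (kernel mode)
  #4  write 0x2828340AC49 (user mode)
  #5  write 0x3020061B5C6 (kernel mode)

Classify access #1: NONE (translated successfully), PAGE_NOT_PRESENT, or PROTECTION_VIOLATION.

Trace:
#0 VA=0xC878140B890 (r,kernel):
  L0: frame=0x10 idx=25 entry=0x12007 [P=1 RW=1 US=1 PS=0]
  L1: frame=0x12 idx=30 entry=0x16007 [P=1 RW=1 US=1 PS=0]
  L2: frame=0x16 idx=10 entry=0x1A007 [P=1 RW=1 US=1 PS=0]
  L3: frame=0x1A idx=11 entry=0x1C007 [P=1 RW=1 US=1 PS=0]
  → PA=0x1C890  (4 entries read)
#1 VA=0x50300000747 (w,kernel):
  L0: frame=0x10 idx=10 entry=0x1F007 [P=1 RW=1 US=1 PS=0]
  L1: frame=0x1F idx=12 entry=0x4E002 [P=0 RW=1 US=0 PS=0]
  ⇒ fault: PAGE_NOT_PRESENT  — 2 lookups
#2 VA=0xA8280000C47 (r,user):
  L0: frame=0x10 idx=21 entry=0x22007 [P=1 RW=1 US=1 PS=0]
  L1: frame=0x22 idx=10 entry=0x79004 [P=0 RW=0 US=1 PS=0]
  ⇒ fault: PAGE_NOT_PRESENT  — 2 lookups
#3 VA=0xD03C0E08BAB (w,kernel):
  L0: frame=0x10 idx=26 entry=0x24007 [P=1 RW=1 US=1 PS=0]
  L1: frame=0x24 idx=15 entry=0x26007 [P=1 RW=1 US=1 PS=0]
  L2: frame=0x26 idx=7 entry=0x27007 [P=1 RW=1 US=1 PS=0]
  L3: frame=0x27 idx=8 entry=0x28007 [P=1 RW=1 US=1 PS=0]
  → PA=0x28BAB  (4 entries read)
#4 VA=0x2828340AC49 (w,user):
  L0: frame=0x10 idx=5 entry=0x2C007 [P=1 RW=1 US=1 PS=0]
  L1: frame=0x2C idx=10 entry=0x2D007 [P=1 RW=1 US=1 PS=0]
  L2: frame=0x2D idx=26 entry=0x31007 [P=1 RW=1 US=1 PS=0]
  L3: frame=0x31 idx=10 entry=0x33003 [P=1 RW=1 US=0 PS=0]
  ⇒ fault: PROTECTION_VIOLATION  — 4 lookups
#5 VA=0x3020061B5C6 (w,kernel):
  L0: frame=0x10 idx=6 entry=0x37007 [P=1 RW=1 US=1 PS=0]
  L1: frame=0x37 idx=8 entry=0x3A007 [P=1 RW=1 US=1 PS=0]
  L2: frame=0x3A idx=3 entry=0x3D007 [P=1 RW=1 US=1 PS=0]
  L3: frame=0x3D idx=27 entry=0x3F007 [P=1 RW=1 US=1 PS=0]
  → PA=0x3F5C6  (4 entries read)

Access #1 fault: PAGE_NOT_PRESENT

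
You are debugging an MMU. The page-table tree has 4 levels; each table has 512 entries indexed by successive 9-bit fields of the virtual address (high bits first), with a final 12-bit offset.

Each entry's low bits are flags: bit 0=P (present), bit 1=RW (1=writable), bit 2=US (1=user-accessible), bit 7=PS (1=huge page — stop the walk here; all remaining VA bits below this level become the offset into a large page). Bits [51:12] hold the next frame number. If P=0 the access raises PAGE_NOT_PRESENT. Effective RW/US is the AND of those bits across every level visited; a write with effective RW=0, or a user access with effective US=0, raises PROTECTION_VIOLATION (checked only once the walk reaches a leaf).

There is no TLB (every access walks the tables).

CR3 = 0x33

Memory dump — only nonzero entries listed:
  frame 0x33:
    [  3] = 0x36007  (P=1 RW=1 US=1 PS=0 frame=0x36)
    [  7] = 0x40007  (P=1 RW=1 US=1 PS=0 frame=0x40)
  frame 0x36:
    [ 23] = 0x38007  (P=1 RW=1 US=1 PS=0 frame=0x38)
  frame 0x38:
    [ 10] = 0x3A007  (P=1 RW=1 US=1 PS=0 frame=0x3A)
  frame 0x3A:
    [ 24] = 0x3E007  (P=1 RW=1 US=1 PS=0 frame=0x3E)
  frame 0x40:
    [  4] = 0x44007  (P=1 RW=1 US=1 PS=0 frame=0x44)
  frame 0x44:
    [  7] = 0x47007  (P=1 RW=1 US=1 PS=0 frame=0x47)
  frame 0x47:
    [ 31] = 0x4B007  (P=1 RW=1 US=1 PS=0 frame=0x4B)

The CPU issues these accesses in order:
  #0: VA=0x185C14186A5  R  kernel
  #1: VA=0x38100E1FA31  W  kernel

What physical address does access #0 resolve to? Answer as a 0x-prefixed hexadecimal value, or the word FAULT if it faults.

Per-access translation:
#0 VA=0x185C14186A5 (r,kernel):
  [0] read 0x33 idx=3: raw=0x36007 flags P=1 W=1 U=1 S=0
  [1] read 0x36 idx=23: raw=0x38007 flags P=1 W=1 U=1 S=0
  [2] read 0x38 idx=10: raw=0x3A007 flags P=1 W=1 U=1 S=0
  [3] read 0x3A idx=24: raw=0x3E007 flags P=1 W=1 U=1 S=0
  ⇒ phys 0x3E6A5  [4 reads]
#1 VA=0x38100E1FA31 (w,kernel):
  [0] read 0x33 idx=7: raw=0x40007 flags P=1 W=1 U=1 S=0
  [1] read 0x40 idx=4: raw=0x44007 flags P=1 W=1 U=1 S=0
  [2] read 0x44 idx=7: raw=0x47007 flags P=1 W=1 U=1 S=0
  [3] read 0x47 idx=31: raw=0x4B007 flags P=1 W=1 U=1 S=0
  ⇒ phys 0x4BA31  [4 reads]

Access #0 PA: 0x3E6A5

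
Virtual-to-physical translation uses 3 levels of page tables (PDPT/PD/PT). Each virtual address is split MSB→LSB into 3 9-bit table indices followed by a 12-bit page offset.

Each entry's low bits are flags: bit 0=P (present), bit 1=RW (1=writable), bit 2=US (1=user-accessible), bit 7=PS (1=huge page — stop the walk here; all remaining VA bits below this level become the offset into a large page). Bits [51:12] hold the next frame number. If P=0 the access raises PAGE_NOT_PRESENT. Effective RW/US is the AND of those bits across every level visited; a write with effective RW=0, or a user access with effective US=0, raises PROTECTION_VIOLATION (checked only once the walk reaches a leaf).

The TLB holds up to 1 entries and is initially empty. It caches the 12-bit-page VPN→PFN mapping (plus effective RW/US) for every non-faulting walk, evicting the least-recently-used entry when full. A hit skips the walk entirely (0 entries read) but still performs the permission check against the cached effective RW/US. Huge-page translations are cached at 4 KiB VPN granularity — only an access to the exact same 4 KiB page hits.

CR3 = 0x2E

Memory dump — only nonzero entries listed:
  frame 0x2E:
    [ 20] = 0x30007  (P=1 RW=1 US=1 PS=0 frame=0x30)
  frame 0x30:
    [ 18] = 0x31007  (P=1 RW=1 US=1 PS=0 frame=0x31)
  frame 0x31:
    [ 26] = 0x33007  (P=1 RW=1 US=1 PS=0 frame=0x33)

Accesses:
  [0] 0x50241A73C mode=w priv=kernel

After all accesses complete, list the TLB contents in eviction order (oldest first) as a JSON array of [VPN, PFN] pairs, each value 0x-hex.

Walk each access:
#0 VA=0x50241A73C (w,kernel):
  L0: frame=0x2E idx=20 entry=0x30007 [P=1 RW=1 US=1 PS=0]
  L1: frame=0x30 idx=18 entry=0x31007 [P=1 RW=1 US=1 PS=0]
  L2: frame=0x31 idx=26 entry=0x33007 [P=1 RW=1 US=1 PS=0]
  ✓ 0x3373C  — 3 lookups

TLB: [["0x50241A", "0x33"]]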